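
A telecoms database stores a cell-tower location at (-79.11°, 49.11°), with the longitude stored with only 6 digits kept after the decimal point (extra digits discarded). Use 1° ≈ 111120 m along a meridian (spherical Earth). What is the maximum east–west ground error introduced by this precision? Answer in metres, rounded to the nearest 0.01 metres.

Truncating at 6 decimal places can drop up to a full unit in the last place, so the longitude may be off by as much as 1e-06°.
At latitude 79.11° a degree of longitude spans 111120 m × cos 79.11° = 111120 × 0.1889 ≈ 20993.2 m.
So at most 1e-06° × 20993.2 ≈ 0.0209932 m east–west.

0.02 metres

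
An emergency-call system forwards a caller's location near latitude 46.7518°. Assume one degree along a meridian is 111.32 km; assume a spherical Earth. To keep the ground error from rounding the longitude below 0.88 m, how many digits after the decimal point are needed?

At 46.7518° one degree of longitude covers 111320 × cos 46.7518° ≈ 111320 × 0.6852 ≈ 76272 m.
With N decimal places the half-ulp bound is 0.5·10⁻ᴺ°, or 0.5·10⁻ᴺ × 76272 m on the ground.
Need 0.5 × 76272 × 10⁻ᴺ ≤ 0.88 → 10⁻ᴺ ≤ 2.308e-05, so N ≥ 4.64.
So 5 decimal places suffice (0.381 m); 4 would allow up to 3.81 m.

5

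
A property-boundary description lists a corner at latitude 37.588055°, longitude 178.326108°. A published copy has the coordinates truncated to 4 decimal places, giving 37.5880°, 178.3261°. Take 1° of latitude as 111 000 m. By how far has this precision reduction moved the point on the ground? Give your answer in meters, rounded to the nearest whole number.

6 meters

The latitude changed by +0.000055° and the longitude by +0.000008°.
North–south shift: 0.000055 × 111000 = 6.105 m.
East–west at this latitude: 0.000008° × 111000 × cos 37.588° ≈ 0.000008 × 87958.3 = 0.703667 m.
Distance: √(6.105² + 0.703667²) ≈ 6.14542 m.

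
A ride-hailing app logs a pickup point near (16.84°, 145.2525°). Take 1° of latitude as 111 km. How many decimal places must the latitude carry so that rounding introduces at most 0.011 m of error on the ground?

7

One degree of latitude covers 111000 m.
Rounding to N decimal places gives at most 0.5 × 10⁻ᴺ degrees of error, i.e. 0.5 × 10⁻ᴺ × 111000 m.
Setting 55500 × 10⁻ᴺ ≤ 0.011 gives 10ᴺ ≥ 5.045e+06, i.e. N ≥ 6.70.
At 6 places the error can reach 0.0555 m, but 7 places keeps it to 0.00555 m.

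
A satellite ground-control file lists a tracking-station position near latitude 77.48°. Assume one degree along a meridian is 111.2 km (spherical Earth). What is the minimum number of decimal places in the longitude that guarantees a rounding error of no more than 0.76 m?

5 decimal places

At 77.48° one degree of longitude covers 111200 × cos 77.48° ≈ 111200 × 0.2168 ≈ 24106 m.
Rounding to N decimal places gives at most 0.5 × 10⁻ᴺ degrees of error, i.e. 0.5 × 10⁻ᴺ × 24106 m.
Need 0.5 × 24106 × 10⁻ᴺ ≤ 0.76 → 10⁻ᴺ ≤ 6.305e-05, so N ≥ 4.20.
N = 4 would give 1.21 m (too coarse); N = 5 gives 0.121 m ≤ 0.76 m.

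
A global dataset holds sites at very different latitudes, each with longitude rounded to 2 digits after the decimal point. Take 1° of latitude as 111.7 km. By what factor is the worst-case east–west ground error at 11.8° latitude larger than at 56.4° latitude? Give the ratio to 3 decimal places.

Rounding to 2 decimal places leaves the longitude within ±0.005° of the true value.
Error at 11.8° = 0.005° × 111700 × cos 11.8° ≈ 558.5 × 0.9789 = 546.7 m.
At 56.4°: 0.005° × 111700 × cos 56.4° = 0.005 × 111700 × 0.5534 ≈ 309.07 m.
Ratio: 546.7 / 309.07 = cos 11.8° / cos 56.4° ≈ 1.7689.

1.769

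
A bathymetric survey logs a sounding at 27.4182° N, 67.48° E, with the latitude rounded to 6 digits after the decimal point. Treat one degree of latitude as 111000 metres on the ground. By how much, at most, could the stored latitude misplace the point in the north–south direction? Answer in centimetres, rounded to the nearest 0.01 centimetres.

5.55 centimetres

Rounding to 6 decimal places leaves the latitude within ±5e-07° of the true value.
So the N–S error is at most 5e-07 × 111000 = 0.0555 m.
That is 0.0555 m = 5.55 cm.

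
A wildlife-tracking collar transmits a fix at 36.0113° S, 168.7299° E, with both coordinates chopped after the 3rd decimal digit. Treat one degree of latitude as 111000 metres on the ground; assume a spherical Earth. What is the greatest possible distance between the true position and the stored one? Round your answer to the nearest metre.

Truncating at 3 decimal places can drop up to a full unit in the last place, so each coordinate may be off by as much as 0.001°.
North–south component: 0.001° × 111000 = 111 m.
Longitude error → 0.001 × 111000 × cos 36.0113° = 0.001 × 111000 × 0.8089 ≈ 89.788 m.
The two errors are perpendicular, so the maximum displacement is √(111² + 89.788²) ≈ 142.769 m.

143 metres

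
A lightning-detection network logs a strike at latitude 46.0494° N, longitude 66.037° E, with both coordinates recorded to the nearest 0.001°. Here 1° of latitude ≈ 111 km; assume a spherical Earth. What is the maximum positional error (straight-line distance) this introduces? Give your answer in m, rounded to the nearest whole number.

Rounding to 3 decimal places leaves each coordinate within ±0.0005° of the true value.
N–S: 0.0005° × 111000 m/° = 55.5 m.
E–W at 46.0494°: 0.0005° × 111000 × cos 46.0494° = 0.0005 × 111000 × 0.6940 ≈ 38.5191 m.
Worst case both components are at the extreme and orthogonal: √(55.5² + 38.5191²) ≈ 67.5572 m.

68 m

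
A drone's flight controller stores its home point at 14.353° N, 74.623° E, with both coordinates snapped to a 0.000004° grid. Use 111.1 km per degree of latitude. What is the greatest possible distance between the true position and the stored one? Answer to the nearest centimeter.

With a 0.000004° grid the true value lies within half a step, ±0.000004°/2 = ±2e-06°, of the stored one.
N–S: 2e-06° × 111100 m/° = 0.2222 m.
Longitude error → 2e-06 × 111100 × cos 14.353° = 2e-06 × 111100 × 0.9688 ≈ 0.215264 m.
Worst case both components are at the extreme and orthogonal: √(0.2222² + 0.215264²) ≈ 0.309373 m.
That is 0.309373 m = 30.937 cm.

31 centimeters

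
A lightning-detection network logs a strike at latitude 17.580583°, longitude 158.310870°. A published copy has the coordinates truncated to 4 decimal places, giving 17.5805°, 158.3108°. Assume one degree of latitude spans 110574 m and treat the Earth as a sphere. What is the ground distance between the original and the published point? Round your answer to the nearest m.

12 m

Δlat = 17.580583 − 17.5805 = +0.000083°; Δlon = 158.310870 − 158.3108 = +0.000070°.
N–S: 0.000083° × 110574 m/° = 9.17764 m.
East–west at this latitude: 0.000070° × 110574 × cos 17.5805° ≈ 0.000070 × 105409 = 7.37866 m.
Hypotenuse of the two orthogonal shifts: √(9.17764² + 7.37866²) = 11.776 m.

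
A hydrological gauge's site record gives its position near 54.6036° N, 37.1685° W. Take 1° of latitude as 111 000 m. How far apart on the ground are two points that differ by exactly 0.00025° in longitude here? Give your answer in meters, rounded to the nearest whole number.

16 meters

At 54.6036° a degree of longitude is 111000 × cos 54.6036° ≈ 64294.5 m, so 0.00025° corresponds to 16.0736 m.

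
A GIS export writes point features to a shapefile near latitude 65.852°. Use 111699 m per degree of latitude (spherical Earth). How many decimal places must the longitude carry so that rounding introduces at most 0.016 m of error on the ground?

At 65.852° one degree of longitude covers 111699 × cos 65.852° ≈ 111699 × 0.4091 ≈ 45695.5 m.
N decimal places → at most half a unit in the last place, 0.5 × 10⁻ᴺ° = 45695.5/2 × 10⁻ᴺ m.
Setting 22847.8 × 10⁻ᴺ ≤ 0.016 gives 10ᴺ ≥ 1.428e+06, i.e. N ≥ 6.15.
At 6 places the error can reach 0.0228 m, but 7 places keeps it to 0.00228 m.

7 decimal places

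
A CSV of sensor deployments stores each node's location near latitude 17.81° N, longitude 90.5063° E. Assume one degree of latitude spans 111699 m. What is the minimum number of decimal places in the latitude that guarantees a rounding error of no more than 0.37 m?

6 decimal places

One degree of latitude covers 111699 m.
N decimal places → at most half a unit in the last place, 0.5 × 10⁻ᴺ° = 111699/2 × 10⁻ᴺ m.
Need 0.5 × 111699 × 10⁻ᴺ ≤ 0.37 → 10⁻ᴺ ≤ 6.625e-06, so N ≥ 5.18.
N = 5 would give 0.558 m (too coarse); N = 6 gives 0.0558 m ≤ 0.37 m.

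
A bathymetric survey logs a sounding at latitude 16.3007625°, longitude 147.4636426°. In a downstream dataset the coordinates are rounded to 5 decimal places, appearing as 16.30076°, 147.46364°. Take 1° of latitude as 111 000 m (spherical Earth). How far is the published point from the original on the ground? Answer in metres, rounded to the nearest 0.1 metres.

0.4 metres

Δlat = 16.3007625 − 16.30076 = +0.0000025°; Δlon = 147.4636426 − 147.46364 = +0.0000026°.
North–south shift: 0.0000025 × 111000 = 0.2775 m.
E–W at 16.3008°: 0.0000026° × 111000 × cos 16.3008° = 0.0000026 × 111000 × 0.9598 ≈ 0.276999 m.
Distance: √(0.2775² + 0.276999²) ≈ 0.39209 m.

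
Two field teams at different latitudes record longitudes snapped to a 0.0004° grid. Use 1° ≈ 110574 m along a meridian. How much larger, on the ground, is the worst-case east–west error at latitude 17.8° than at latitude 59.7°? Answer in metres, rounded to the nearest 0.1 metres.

With a 0.0004° grid the true value lies within half a step, ±0.0004°/2 = ±0.0002°, of the stored one.
Error at 17.8° = 0.0002° × 110574 × cos 17.8° ≈ 22.115 × 0.9521 = 21.056 m.
At 59.7°: 0.0002° × 110574 × cos 59.7° = 0.0002 × 110574 × 0.5045 ≈ 11.158 m.
Difference: 21.056 − 11.158 = 9.8986 m.

9.9 metres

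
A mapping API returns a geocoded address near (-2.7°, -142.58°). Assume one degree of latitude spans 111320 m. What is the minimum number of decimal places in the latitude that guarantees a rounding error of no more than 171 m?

3

One degree of latitude covers 111320 m.
With N decimal places the half-ulp bound is 0.5·10⁻ᴺ°, or 0.5·10⁻ᴺ × 111320 m on the ground.
Setting 55660 × 10⁻ᴺ ≤ 171 gives 10ᴺ ≥ 325.5, i.e. N ≥ 2.51.
N = 2 would give 557 m (too coarse); N = 3 gives 55.7 m ≤ 171 m.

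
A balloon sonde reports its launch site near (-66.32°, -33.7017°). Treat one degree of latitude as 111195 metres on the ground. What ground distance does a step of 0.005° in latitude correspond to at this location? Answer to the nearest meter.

556 meters

0.005° × 111195 m/° = 555.975 m.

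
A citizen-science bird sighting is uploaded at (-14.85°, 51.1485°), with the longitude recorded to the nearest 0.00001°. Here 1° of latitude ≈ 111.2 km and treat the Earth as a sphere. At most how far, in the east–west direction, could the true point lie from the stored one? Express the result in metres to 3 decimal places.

Rounding to 5 decimal places leaves the longitude within ±5e-06° of the true value.
At latitude 14.85° a degree of longitude spans 111200 m × cos 14.85° = 111200 × 0.9666 ≈ 107486 m.
So at most 5e-06° × 107486 ≈ 0.53743 m east–west.

0.537 metres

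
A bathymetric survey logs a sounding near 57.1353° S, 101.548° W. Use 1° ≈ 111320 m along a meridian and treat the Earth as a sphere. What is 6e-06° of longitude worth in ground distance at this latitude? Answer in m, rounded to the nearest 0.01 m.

One degree of longitude here spans 111320 × cos 57.1353° = 111320 × 0.5427 ≈ 60408.6 m; 6e-06° of that is 0.362452 m.

0.36 m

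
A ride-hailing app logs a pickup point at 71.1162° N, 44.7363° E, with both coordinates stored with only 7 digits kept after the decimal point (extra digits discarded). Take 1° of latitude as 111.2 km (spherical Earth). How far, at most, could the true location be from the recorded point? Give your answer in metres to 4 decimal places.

Truncating at 7 decimal places can drop up to a full unit in the last place, so each coordinate may be off by as much as 1e-07°.
Latitude error → 1e-07 × 111200 = 0.01112 m along the meridian.
Longitude error → 1e-07 × 111200 × cos 71.1162° = 1e-07 × 111200 × 0.3236 ≈ 0.00359899 m.
Worst case both components are at the extreme and orthogonal: √(0.01112² + 0.00359899²) ≈ 0.0116879 m.

0.0117 metres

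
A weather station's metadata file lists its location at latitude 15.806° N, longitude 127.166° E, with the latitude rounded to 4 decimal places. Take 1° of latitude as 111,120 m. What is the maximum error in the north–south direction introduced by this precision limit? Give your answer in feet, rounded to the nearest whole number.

18 feet

Rounding to 4 decimal places leaves the latitude within ±5e-05° of the true value.
North–south distance: 5e-05° × 111120 m/° = 5.556 m.
Converting: 5.556 m × 3.2808 ft/m ≈ 18.228 ft.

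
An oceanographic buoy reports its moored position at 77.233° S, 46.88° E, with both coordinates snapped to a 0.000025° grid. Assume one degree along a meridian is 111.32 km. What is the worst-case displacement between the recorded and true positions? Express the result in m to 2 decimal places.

With a 0.000025° grid the true value lies within half a step, ±0.000025°/2 = ±1.25e-05°, of the stored one.
N–S: 1.25e-05° × 111320 m/° = 1.3915 m.
Longitude error → 1.25e-05 × 111320 × cos 77.233° = 1.25e-05 × 111320 × 0.2210 ≈ 0.307503 m.
The two errors are perpendicular, so the maximum displacement is √(1.3915² + 0.307503²) ≈ 1.42507 m.

1.43 m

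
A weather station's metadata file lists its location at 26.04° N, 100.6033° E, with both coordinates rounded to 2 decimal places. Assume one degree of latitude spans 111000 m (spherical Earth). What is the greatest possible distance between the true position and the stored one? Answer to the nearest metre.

Rounding to 2 decimal places leaves each coordinate within ±0.005° of the true value.
Latitude error → 0.005 × 111000 = 555 m along the meridian.
Longitude error → 0.005 × 111000 × cos 26.04° = 0.005 × 111000 × 0.8985 ≈ 498.661 m.
Worst case both components are at the extreme and orthogonal: √(555² + 498.661²) ≈ 746.115 m.

746 metres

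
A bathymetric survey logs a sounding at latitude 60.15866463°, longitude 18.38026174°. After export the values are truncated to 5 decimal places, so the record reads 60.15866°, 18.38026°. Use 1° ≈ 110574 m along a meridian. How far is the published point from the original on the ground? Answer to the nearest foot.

Δlat = 60.15866463 − 60.15866 = +0.00000463°; Δlon = 18.38026174 − 18.38026 = +0.00000174°.
N–S: 0.00000463° × 110574 m/° = 0.511958 m.
E–W at 60.1587°: 0.00000174° × 110574 × cos 60.1587° = 0.00000174 × 110574 × 0.4976 ≈ 0.0957376 m.
Combined displacement = (0.511958² + 0.0957376²)^½ ≈ 0.520832 m.
In feet: 0.520832 m ÷ 0.3048 ≈ 1.7088 ft.

2 feet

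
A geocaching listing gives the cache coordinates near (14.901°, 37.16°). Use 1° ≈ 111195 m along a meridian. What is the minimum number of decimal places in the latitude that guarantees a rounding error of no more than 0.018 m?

One degree of latitude covers 111195 m.
With N decimal places the half-ulp bound is 0.5·10⁻ᴺ°, or 0.5·10⁻ᴺ × 111195 m on the ground.
Setting 55597.5 × 10⁻ᴺ ≤ 0.018 gives 10ᴺ ≥ 3.089e+06, i.e. N ≥ 6.49.
N = 6 would give 0.0556 m (too coarse); N = 7 gives 0.00556 m ≤ 0.018 m.

7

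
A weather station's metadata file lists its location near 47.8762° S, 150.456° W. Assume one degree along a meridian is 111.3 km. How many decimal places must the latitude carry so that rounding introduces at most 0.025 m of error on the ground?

7 decimal places

One degree of latitude covers 111300 m.
N decimal places → at most half a unit in the last place, 0.5 × 10⁻ᴺ° = 111300/2 × 10⁻ᴺ m.
Need 0.5 × 111300 × 10⁻ᴺ ≤ 0.025 → 10⁻ᴺ ≤ 4.492e-07, so N ≥ 6.35.
At 6 places the error can reach 0.0556 m, but 7 places keeps it to 0.00556 m.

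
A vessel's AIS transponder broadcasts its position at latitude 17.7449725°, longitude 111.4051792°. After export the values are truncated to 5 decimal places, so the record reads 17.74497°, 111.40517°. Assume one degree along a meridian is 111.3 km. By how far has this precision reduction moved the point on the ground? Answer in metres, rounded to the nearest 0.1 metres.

The latitude changed by +0.0000025° and the longitude by +0.0000092°.
North–south shift: 0.0000025 × 111300 = 0.27825 m.
East–west at this latitude: 0.0000092° × 111300 × cos 17.745° ≈ 0.0000092 × 106005 = 0.975243 m.
Distance: √(0.27825² + 0.975243²) ≈ 1.01416 m.

1.0 metres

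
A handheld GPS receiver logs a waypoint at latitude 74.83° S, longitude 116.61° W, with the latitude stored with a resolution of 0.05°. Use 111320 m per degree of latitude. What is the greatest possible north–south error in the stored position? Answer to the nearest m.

With a 0.05° grid the true value lies within half a step, ±0.05°/2 = ±0.025°, of the stored one.
Along the meridian that is 0.025° × 111320 m/° = 2783 m.

2783 m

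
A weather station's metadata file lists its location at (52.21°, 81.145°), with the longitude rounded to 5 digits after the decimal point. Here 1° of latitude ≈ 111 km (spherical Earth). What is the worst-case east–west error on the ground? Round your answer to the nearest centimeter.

Rounding to 5 decimal places leaves the longitude within ±5e-06° of the true value.
Parallels shrink by cos φ, so at 52.21° a degree of longitude is 111000 × 0.6128 ≈ 68017.4 m.
East–west error: 5e-06° × 68017.4 m/° ≈ 0.340087 m.
That is 0.340087 m = 34.009 cm.

34 centimeters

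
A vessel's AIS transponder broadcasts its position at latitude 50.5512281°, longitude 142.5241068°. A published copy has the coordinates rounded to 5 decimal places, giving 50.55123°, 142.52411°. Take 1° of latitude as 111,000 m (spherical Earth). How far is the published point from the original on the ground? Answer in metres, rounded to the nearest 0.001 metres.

Δlat = 50.5512281 − 50.55123 = -0.0000019°; Δlon = 142.5241068 − 142.52411 = -0.0000032°.
North–south shift: -0.0000019 × 111000 = -0.2109 m.
East–west at this latitude: -0.0000032° × 111000 × cos 50.5512° ≈ -0.0000032 × 70528.1 = -0.22569 m.
Distance: √(0.2109² + 0.22569²) ≈ 0.308893 m.

0.309 metres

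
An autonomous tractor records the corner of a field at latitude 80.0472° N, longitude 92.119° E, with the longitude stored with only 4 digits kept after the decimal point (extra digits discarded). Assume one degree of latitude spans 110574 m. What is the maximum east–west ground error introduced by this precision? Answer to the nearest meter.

Truncating at 4 decimal places can drop up to a full unit in the last place, so the longitude may be off by as much as 0.0001°.
One degree of longitude at 80.0472° is 110574 × cos 80.0472° ≈ 110574 × 0.1728 = 19111.3 m.
East–west error: 0.0001° × 19111.3 m/° ≈ 1.91113 m.

2 meters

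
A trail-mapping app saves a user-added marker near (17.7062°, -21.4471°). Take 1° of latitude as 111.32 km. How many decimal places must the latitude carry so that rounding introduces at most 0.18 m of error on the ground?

One degree of latitude covers 111320 m.
Rounding to N decimal places gives at most 0.5 × 10⁻ᴺ degrees of error, i.e. 0.5 × 10⁻ᴺ × 111320 m.
Need 0.5 × 111320 × 10⁻ᴺ ≤ 0.18 → 10⁻ᴺ ≤ 3.234e-06, so N ≥ 5.49.
N = 5 would give 0.557 m (too coarse); N = 6 gives 0.0557 m ≤ 0.18 m.

6 decimal places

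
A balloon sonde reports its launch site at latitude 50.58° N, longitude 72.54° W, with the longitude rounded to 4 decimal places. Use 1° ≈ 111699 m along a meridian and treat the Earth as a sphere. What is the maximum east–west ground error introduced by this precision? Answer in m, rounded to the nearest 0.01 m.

Rounding to 4 decimal places leaves the longitude within ±5e-05° of the true value.
Parallels shrink by cos φ, so at 50.58° a degree of longitude is 111699 × 0.6350 ≈ 70928.9 m.
So at most 5e-05° × 70928.9 ≈ 3.54644 m east–west.

3.55 m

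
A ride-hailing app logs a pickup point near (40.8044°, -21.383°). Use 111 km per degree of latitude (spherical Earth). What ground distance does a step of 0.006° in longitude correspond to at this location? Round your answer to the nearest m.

504 m

At 40.8044° a degree of longitude is 111000 × cos 40.8044° ≈ 84020.9 m, so 0.006° corresponds to 504.125 m.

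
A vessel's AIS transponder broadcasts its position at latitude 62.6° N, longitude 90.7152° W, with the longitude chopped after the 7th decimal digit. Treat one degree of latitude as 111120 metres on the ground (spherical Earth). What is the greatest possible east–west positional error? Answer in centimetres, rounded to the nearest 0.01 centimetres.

Truncating at 7 decimal places can drop up to a full unit in the last place, so the longitude may be off by as much as 1e-07°.
Parallels shrink by cos φ, so at 62.6° a degree of longitude is 111120 × 0.4602 ≈ 51137.4 m.
Maximum E–W displacement: 1e-07 × 51137.4 = 0.00511374 m.
That is 0.00511374 m = 0.51137 cm.

0.51 centimetres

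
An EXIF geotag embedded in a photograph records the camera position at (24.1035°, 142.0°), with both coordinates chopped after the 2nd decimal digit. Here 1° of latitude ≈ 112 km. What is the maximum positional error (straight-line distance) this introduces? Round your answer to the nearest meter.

Truncating at 2 decimal places can drop up to a full unit in the last place, so each coordinate may be off by as much as 0.01°.
N–S: 0.01° × 112000 m/° = 1120 m.
E–W at 24.1035°: 0.01° × 112000 × cos 24.1035° = 0.01 × 112000 × 0.9128 ≈ 1022.35 m.
Combining orthogonally: (1120² + 1022.35²)^½ ≈ 1516.44 m.

1516 meters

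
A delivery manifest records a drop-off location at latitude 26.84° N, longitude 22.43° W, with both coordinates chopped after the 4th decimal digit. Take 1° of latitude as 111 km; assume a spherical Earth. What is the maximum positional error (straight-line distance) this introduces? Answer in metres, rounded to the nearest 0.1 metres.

14.9 metres

Truncating at 4 decimal places can drop up to a full unit in the last place, so each coordinate may be off by as much as 0.0001°.
N–S: 0.0001° × 111000 m/° = 11.1 m.
East–west component at 26.84°: 0.0001° × 111000 × cos 26.84° ≈ 0.0001 × 99042.1 ≈ 9.90421 m.
Combining orthogonally: (11.1² + 9.90421²)^½ ≈ 14.8763 m.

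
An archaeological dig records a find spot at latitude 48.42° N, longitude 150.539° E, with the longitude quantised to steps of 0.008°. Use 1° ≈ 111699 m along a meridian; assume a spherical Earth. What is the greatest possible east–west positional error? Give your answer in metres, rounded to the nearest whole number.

297 metres

With a 0.008° grid the true value lies within half a step, ±0.008°/2 = ±0.004°, of the stored one.
Parallels shrink by cos φ, so at 48.42° a degree of longitude is 111699 × 0.6637 ≈ 74130.7 m.
So at most 0.004° × 74130.7 ≈ 296.523 m east–west.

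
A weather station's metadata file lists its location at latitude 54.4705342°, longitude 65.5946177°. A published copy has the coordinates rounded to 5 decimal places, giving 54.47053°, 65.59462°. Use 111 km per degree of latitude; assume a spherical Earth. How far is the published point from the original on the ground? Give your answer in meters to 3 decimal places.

Δlat = 54.4705342 − 54.47053 = +0.0000042°; Δlon = 65.5946177 − 65.59462 = -0.0000023°.
N–S: 0.0000042° × 111000 m/° = 0.4662 m.
E–W at 54.4705°: -0.0000023° × 111000 × cos 54.4705° = -0.0000023 × 111000 × 0.5811 ≈ -0.14836 m.
Distance: √(0.4662² + 0.14836²) ≈ 0.489237 m.

0.489 meters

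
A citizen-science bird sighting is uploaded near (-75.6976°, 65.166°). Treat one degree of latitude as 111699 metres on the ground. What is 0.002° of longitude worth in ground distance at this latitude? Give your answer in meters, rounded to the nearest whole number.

One degree of longitude here spans 111699 × cos 75.6976° = 111699 × 0.2470 ≈ 27594.1 m; 0.002° of that is 55.1882 m.

55 meters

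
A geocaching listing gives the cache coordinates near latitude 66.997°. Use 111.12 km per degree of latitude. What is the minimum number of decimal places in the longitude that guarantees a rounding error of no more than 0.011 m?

7 decimal places

At 66.997° one degree of longitude covers 111120 × cos 66.997° ≈ 111120 × 0.3908 ≈ 43423.4 m.
With N decimal places the half-ulp bound is 0.5·10⁻ᴺ°, or 0.5·10⁻ᴺ × 43423.4 m on the ground.
Setting 21711.7 × 10⁻ᴺ ≤ 0.011 gives 10ᴺ ≥ 1.974e+06, i.e. N ≥ 6.30.
So 7 decimal places suffice (0.00217 m); 6 would allow up to 0.0217 m.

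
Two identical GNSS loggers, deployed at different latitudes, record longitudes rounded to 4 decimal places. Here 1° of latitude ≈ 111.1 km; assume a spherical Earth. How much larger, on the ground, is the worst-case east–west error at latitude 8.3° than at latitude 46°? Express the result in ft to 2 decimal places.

Rounding to 4 decimal places leaves the longitude within ±5e-05° of the true value.
At 8.3°: 5e-05° × 111100 × cos 8.3° = 5e-05 × 111100 × 0.9895 ≈ 5.4968 m.
At 46°: 5e-05° × 111100 × cos 46° = 5e-05 × 111100 × 0.6947 ≈ 3.8588 m.
Difference: 5.4968 − 3.8588 = 1.638 m.
Converting: 1.63799 m × 3.2808 ft/m ≈ 5.374 ft.

5.37 ft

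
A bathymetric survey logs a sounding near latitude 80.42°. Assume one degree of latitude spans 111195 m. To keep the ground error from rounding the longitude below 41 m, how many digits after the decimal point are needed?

3 decimal places

At 80.42° one degree of longitude covers 111195 × cos 80.42° ≈ 111195 × 0.1664 ≈ 18505.6 m.
Rounding to N decimal places gives at most 0.5 × 10⁻ᴺ degrees of error, i.e. 0.5 × 10⁻ᴺ × 18505.6 m.
Setting 9252.79 × 10⁻ᴺ ≤ 41 gives 10ᴺ ≥ 225.7, i.e. N ≥ 2.35.
So 3 decimal places suffice (9.25 m); 2 would allow up to 92.5 m.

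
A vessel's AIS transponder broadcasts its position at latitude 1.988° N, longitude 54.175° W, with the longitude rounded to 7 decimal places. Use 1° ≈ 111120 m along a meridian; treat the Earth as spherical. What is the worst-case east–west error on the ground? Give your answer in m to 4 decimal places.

Rounding to 7 decimal places leaves the longitude within ±5e-08° of the true value.
At latitude 1.988° a degree of longitude spans 111120 m × cos 1.988° = 111120 × 0.9994 ≈ 111053 m.
So at most 5e-08° × 111053 ≈ 0.00555266 m east–west.

0.0056 m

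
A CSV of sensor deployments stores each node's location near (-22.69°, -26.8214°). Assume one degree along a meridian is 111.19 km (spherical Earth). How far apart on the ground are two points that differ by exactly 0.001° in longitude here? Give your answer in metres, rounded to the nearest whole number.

0.001° of longitude at 22.69° is 0.001 × 111190 × cos 22.69° ≈ 0.001 × 102584 = 102.584 m.

103 metres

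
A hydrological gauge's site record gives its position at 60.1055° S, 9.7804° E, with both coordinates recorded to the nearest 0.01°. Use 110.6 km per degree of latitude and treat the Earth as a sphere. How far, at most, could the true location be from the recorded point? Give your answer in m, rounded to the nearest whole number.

Rounding to 2 decimal places leaves each coordinate within ±0.005° of the true value.
North–south component: 0.005° × 110600 = 553 m.
E–W at 60.1055°: 0.005° × 110600 × cos 60.1055° = 0.005 × 110600 × 0.4984 ≈ 275.618 m.
The two errors are perpendicular, so the maximum displacement is √(553² + 275.618²) ≈ 617.879 m.

618 m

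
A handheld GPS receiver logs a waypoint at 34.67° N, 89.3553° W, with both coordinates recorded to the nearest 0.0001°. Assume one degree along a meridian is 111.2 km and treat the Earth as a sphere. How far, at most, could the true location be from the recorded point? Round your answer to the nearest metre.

Rounding to 4 decimal places leaves each coordinate within ±5e-05° of the true value.
Latitude error → 5e-05 × 111200 = 5.56 m along the meridian.
East–west component at 34.67°: 5e-05° × 111200 × cos 34.67° ≈ 5e-05 × 91455.6 ≈ 4.57278 m.
The two errors are perpendicular, so the maximum displacement is √(5.56² + 4.57278²) ≈ 7.19888 m.

7 metres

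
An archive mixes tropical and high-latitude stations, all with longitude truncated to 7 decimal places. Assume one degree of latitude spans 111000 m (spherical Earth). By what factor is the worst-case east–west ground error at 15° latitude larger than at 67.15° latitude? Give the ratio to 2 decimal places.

Truncating at 7 decimal places can drop up to a full unit in the last place, so the longitude may be off by as much as 1e-07°.
Error at 15° = 1e-07° × 111000 × cos 15° ≈ 0.0111 × 0.9659 = 0.010722 m.
Error at 67.15° = 1e-07° × 111000 × cos 67.15° ≈ 0.0111 × 0.3883 = 0.0043104 m.
Ratio: 0.010722 / 0.0043104 = cos 15° / cos 67.15° ≈ 2.4874.

2.49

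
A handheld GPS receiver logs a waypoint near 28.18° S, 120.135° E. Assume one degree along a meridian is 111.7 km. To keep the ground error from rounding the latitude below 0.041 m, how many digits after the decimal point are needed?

One degree of latitude covers 111700 m.
Rounding to N decimal places gives at most 0.5 × 10⁻ᴺ degrees of error, i.e. 0.5 × 10⁻ᴺ × 111700 m.
Setting 55850 × 10⁻ᴺ ≤ 0.041 gives 10ᴺ ≥ 1.362e+06, i.e. N ≥ 6.13.
So 7 decimal places suffice (0.00558 m); 6 would allow up to 0.0558 m.

7 decimal places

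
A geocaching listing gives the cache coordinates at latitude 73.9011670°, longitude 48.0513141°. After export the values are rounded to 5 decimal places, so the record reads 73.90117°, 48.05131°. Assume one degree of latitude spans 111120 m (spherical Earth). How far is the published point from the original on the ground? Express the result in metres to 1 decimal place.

Δlat = 73.9011670 − 73.90117 = -0.0000030°; Δlon = 48.0513141 − 48.05131 = +0.0000041°.
N–S: -0.0000030° × 111120 m/° = -0.33336 m.
East–west at this latitude: 0.0000041° × 111120 × cos 73.9012° ≈ 0.0000041 × 30813 = 0.126333 m.
Combined displacement = (0.33336² + 0.126333²)^½ ≈ 0.356495 m.

0.4 metres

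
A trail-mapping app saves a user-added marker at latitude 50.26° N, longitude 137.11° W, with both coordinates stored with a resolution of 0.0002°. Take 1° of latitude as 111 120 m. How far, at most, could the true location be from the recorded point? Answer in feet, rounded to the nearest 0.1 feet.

43.3 feet

With a 0.0002° grid the true value lies within half a step, ±0.0002°/2 = ±0.0001°, of the stored one.
N–S: 0.0001° × 111120 m/° = 11.112 m.
E–W at 50.26°: 0.0001° × 111120 × cos 50.26° = 0.0001 × 111120 × 0.6393 ≈ 7.10395 m.
Worst case both components are at the extreme and orthogonal: √(11.112² + 7.10395²) ≈ 13.1887 m.
In feet: 13.1887 m ÷ 0.3048 ≈ 43.27 ft.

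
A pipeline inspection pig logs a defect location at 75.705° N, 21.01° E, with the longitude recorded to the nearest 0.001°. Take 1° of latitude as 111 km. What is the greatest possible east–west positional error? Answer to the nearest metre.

14 metres

Rounding to 3 decimal places leaves the longitude within ±0.0005° of the true value.
One degree of longitude at 75.705° is 111000 × cos 75.705° ≈ 111000 × 0.2469 = 27407.5 m.
East–west error: 0.0005° × 27407.5 m/° ≈ 13.7038 m.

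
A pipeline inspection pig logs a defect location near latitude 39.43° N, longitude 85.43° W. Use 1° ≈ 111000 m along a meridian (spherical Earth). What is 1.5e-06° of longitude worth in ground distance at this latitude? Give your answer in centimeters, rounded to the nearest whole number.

13 centimeters

1.5e-06° of longitude at 39.43° is 1.5e-06 × 111000 × cos 39.43° ≈ 1.5e-06 × 85736.5 = 0.128605 m.
That is 0.128605 m = 12.86 cm.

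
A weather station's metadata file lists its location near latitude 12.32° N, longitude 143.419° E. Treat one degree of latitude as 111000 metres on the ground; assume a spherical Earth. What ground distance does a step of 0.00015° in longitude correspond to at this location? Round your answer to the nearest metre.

16 metres

0.00015° of longitude at 12.32° is 0.00015 × 111000 × cos 12.32° ≈ 0.00015 × 108444 = 16.2666 m.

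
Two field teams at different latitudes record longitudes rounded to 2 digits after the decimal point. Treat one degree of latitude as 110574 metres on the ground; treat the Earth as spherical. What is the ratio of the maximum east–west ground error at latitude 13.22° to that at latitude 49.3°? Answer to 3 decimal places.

1.493

Rounding to 2 decimal places leaves the longitude within ±0.005° of the true value.
At 13.22°: 0.005° × 110574 × cos 13.22° = 0.005 × 110574 × 0.9735 ≈ 538.22 m.
At 49.3°: 0.005° × 110574 × cos 49.3° = 0.005 × 110574 × 0.6521 ≈ 360.53 m.
The ratio reduces to cos 13.22° / cos 49.3° = 0.9735/0.6521 ≈ 1.4929.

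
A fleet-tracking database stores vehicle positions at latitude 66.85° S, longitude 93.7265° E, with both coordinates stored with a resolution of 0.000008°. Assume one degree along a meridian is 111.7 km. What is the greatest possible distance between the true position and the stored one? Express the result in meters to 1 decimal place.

0.5 meters

With a 0.000008° grid the true value lies within half a step, ±0.000008°/2 = ±4e-06°, of the stored one.
N–S: 4e-06° × 111700 m/° = 0.4468 m.
East–west component at 66.85°: 4e-06° × 111700 × cos 66.85° ≈ 4e-06 × 43913.7 ≈ 0.175655 m.
The two errors are perpendicular, so the maximum displacement is √(0.4468² + 0.175655²) ≈ 0.480088 m.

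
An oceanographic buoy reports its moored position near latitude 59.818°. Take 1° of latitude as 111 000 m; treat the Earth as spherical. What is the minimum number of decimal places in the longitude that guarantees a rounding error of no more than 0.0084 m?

7 decimal places

At 59.818° one degree of longitude covers 111000 × cos 59.818° ≈ 111000 × 0.5027 ≈ 55805.1 m.
N decimal places → at most half a unit in the last place, 0.5 × 10⁻ᴺ° = 55805.1/2 × 10⁻ᴺ m.
Need 0.5 × 55805.1 × 10⁻ᴺ ≤ 0.0084 → 10⁻ᴺ ≤ 3.010e-07, so N ≥ 6.52.
So 7 decimal places suffice (0.00279 m); 6 would allow up to 0.0279 m.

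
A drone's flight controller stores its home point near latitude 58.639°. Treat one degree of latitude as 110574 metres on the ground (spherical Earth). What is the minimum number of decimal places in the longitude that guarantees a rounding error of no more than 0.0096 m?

At 58.639° one degree of longitude covers 110574 × cos 58.639° ≈ 110574 × 0.5204 ≈ 57545.9 m.
N decimal places → at most half a unit in the last place, 0.5 × 10⁻ᴺ° = 57545.9/2 × 10⁻ᴺ m.
Need 0.5 × 57545.9 × 10⁻ᴺ ≤ 0.0096 → 10⁻ᴺ ≤ 3.336e-07, so N ≥ 6.48.
N = 6 would give 0.0288 m (too coarse); N = 7 gives 0.00288 m ≤ 0.0096 m.

7 decimal places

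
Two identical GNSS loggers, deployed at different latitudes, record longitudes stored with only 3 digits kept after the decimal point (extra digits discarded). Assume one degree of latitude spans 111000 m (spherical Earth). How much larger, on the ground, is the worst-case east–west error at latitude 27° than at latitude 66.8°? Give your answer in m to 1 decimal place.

55.2 m

Truncating at 3 decimal places can drop up to a full unit in the last place, so the longitude may be off by as much as 0.001°.
Error at 27° = 0.001° × 111000 × cos 27° ≈ 111 × 0.8910 = 98.902 m.
At 66.8°: 0.001° × 111000 × cos 66.8° = 0.001 × 111000 × 0.3939 ≈ 43.728 m.
So the lower-latitude error exceeds the higher by 98.902 − 43.728 = 55.174 m.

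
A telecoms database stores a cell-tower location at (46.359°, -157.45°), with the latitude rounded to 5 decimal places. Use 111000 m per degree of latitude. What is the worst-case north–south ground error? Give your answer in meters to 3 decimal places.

Rounding to 5 decimal places leaves the latitude within ±5e-06° of the true value.
So the N–S error is at most 5e-06 × 111000 = 0.555 m.

0.555 meters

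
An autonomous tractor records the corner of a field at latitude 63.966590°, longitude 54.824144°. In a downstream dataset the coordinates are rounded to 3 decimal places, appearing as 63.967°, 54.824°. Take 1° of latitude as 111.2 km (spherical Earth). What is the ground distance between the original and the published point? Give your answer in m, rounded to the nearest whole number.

46 m

The latitude changed by -0.000410° and the longitude by +0.000144°.
N–S: -0.000410° × 111200 m/° = -45.592 m.
E–W at 63.967°: 0.000144° × 111200 × cos 63.967° = 0.000144 × 111200 × 0.4389 ≈ 7.02784 m.
Distance: √(45.592² + 7.02784²) ≈ 46.1305 m.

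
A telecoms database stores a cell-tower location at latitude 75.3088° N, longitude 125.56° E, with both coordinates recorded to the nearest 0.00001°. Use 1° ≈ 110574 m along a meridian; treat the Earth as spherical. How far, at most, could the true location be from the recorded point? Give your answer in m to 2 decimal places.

0.57 m

Rounding to 5 decimal places leaves each coordinate within ±5e-06° of the true value.
N–S: 5e-06° × 110574 m/° = 0.55287 m.
E–W at 75.3088°: 5e-06° × 110574 × cos 75.3088° = 5e-06 × 110574 × 0.2536 ≈ 0.140213 m.
The two errors are perpendicular, so the maximum displacement is √(0.55287² + 0.140213²) ≈ 0.570373 m.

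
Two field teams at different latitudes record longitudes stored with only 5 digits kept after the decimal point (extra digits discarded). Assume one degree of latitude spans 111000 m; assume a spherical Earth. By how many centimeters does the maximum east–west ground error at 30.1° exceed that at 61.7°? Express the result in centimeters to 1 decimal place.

Truncating at 5 decimal places can drop up to a full unit in the last place, so the longitude may be off by as much as 1e-05°.
Error at 30.1° = 1e-05° × 111000 × cos 30.1° ≈ 1.11 × 0.8652 = 0.96032 m.
Error at 61.7° = 1e-05° × 111000 × cos 61.7° ≈ 1.11 × 0.4741 = 0.52624 m.
So the lower-latitude error exceeds the higher by 0.96032 − 0.52624 = 0.43408 m.
That is 0.43408 m = 43.408 cm.

43.4 centimeters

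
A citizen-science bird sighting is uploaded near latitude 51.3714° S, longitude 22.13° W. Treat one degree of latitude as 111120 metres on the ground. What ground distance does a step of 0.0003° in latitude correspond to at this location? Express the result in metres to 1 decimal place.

33.3 metres

0.0003° × 111120 m/° = 33.336 m.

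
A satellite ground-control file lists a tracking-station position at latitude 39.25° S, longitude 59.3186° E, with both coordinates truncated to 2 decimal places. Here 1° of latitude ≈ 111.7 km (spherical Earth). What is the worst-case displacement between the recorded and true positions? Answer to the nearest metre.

1413 metres

Truncating at 2 decimal places can drop up to a full unit in the last place, so each coordinate may be off by as much as 0.01°.
Latitude error → 0.01 × 111700 = 1117 m along the meridian.
Longitude error → 0.01 × 111700 × cos 39.25° = 0.01 × 111700 × 0.7744 ≈ 864.997 m.
Worst case both components are at the extreme and orthogonal: √(1117² + 864.997²) ≈ 1412.77 m.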